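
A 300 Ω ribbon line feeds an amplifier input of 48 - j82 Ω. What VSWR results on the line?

Γ = (Z_L − Z_0)/(Z_L + Z_0) = (-252 − j82)/(348 − j82)
|Γ| = 265/358 = 0.741
VSWR = (1 + |Γ|)/(1 − |Γ|) = 1.74/0.259

VSWR ≈ 6.73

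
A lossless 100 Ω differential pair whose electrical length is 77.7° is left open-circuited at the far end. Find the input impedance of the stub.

Z_in ≈ −j21.8 Ω

tan(βl) = 4.59
For an open-circuited stub, Z_in = −jZ_0·cot(βl) = −jZ_0/tan(βl)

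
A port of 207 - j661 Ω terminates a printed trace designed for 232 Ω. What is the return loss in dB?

RL ≈ 1.58 dB

Γ = (-25 − j661)/(439 − j661), |Γ| = 0.834
RL = −20·log₁₀|Γ| = −20·log₁₀(0.834)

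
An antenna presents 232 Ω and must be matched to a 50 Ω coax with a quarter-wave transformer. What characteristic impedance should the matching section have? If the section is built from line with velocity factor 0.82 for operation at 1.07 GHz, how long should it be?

Z_qwt = √(Z_0·R_L) = √(50 × 232) = √11600
λ = 0.82·c/f = 0.23 m, so l = λ/4 = 0.0575 m

Z_qwt ≈ 108 Ω; length ≈ 5.75 cm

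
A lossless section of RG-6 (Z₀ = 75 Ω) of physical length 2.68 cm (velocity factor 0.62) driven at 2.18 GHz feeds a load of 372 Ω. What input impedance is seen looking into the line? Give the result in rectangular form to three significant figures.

λ = v/f = 0.62·c / 2.18 GHz = 0.0853 m
βl = 2π·l/λ = 2π × 0.314 = 113°
tan(βl) = tan(113°) = -2.35
Z_in = Z_0·(Z_L + jZ_0·tanβl)/(Z_0 + jZ_L·tanβl)
     = 75·(372 − j176)/(75 − j873)

Z_in ≈ 17.7 + j30.4 Ω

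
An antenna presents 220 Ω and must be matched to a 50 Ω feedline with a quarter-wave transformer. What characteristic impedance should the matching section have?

Z_qwt ≈ 105 Ω

Z_qwt = √(Z_0·R_L) = √(50 × 220) = √11000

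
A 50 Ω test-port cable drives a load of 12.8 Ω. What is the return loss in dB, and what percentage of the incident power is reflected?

RL ≈ 4.55 dB; 35.1% of incident power reflected

Γ = (12.8 − 50)/(12.8 + 50) = -0.592
RL = −20·log₁₀(0.592) = 4.55 dB
P_refl/P_inc = |Γ|² = 0.351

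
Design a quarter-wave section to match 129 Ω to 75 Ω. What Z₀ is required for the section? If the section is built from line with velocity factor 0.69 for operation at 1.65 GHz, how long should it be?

Z_qwt = √(Z_0·R_L) = √(75 × 129) = √9675
λ = 0.69·c/f = 0.125 m, so l = λ/4 = 0.0314 m

Z_qwt ≈ 98.4 Ω; length ≈ 3.14 cm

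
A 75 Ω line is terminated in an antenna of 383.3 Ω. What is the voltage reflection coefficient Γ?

Γ = (Z_L − Z_0)/(Z_L + Z_0) = (383.3 − 75)/(383.3 + 75) = 308.3/458.3

Γ = 0.673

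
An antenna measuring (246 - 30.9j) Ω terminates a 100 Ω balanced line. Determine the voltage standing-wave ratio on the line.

Γ = (Z_L − Z_0)/(Z_L + Z_0) = (146 − j30.9)/(346 − j30.9)
|Γ| = 149/347 = 0.43
VSWR = (1 + |Γ|)/(1 − |Γ|) = 1.43/0.57

VSWR ≈ 2.51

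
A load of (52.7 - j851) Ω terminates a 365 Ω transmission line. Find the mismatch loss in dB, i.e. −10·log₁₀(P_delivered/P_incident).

Γ = (-312.3 − j851)/(417.7 − j851), |Γ| = 0.956
|Γ|² = 0.914, so P_del/P_inc = 1 − |Γ|² = 0.0856
ML = −10·log₁₀(1 − |Γ|²)

mismatch loss ≈ 10.7 dB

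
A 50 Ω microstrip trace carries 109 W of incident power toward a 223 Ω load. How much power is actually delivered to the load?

P_delivered ≈ 65.2 W

Γ = (223 − 50)/(223 + 50) = 0.634
|Γ|² = 0.402
P_refl = |Γ|²·P_inc = 43.8 W, P_del = (1 − |Γ|²)·P_inc = 65.2 W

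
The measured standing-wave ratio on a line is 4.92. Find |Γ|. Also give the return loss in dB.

|Γ| = (S − 1)/(S + 1) = (4.92 − 1)/(4.92 + 1) = 3.92/5.92
RL = −20·log₁₀|Γ| = −20·log₁₀(0.662)

|Γ| ≈ 0.662; return loss ≈ 3.58 dB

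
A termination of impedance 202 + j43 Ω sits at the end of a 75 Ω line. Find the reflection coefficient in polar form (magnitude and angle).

Γ ≈ 0.478 ∠ 9.88°

Γ = (Z_L − Z_0)/(Z_L + Z_0) = (127 + j43)/(277 + j43)
|Γ| = 134/280 = 0.478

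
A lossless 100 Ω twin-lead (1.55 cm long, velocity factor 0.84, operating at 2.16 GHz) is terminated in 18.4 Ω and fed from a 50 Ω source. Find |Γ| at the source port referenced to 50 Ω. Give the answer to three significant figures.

λ = v/f = 0.84·c / 2.16 GHz = 0.117 m
βl = 2π·l/λ = 2π × 0.133 = 47.8°
tan(βl) = 1.1
Z_in = Z_0·(Z_L + jZ_0·tanβl)/(Z_0 + jZ_L·tanβl) = 39.2 + j102 Ω
Γ_s = (Z_in − Z_s)/(Z_in + Z_s) = (-10.8 + j102)/(89.2 + j102), |Γ_s| = 0.758

|Γ| ≈ 0.758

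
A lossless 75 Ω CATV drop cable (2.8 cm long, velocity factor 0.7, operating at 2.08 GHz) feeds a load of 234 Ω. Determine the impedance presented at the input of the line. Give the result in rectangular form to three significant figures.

Z_in ≈ 24.7 + j11.6 Ω

λ = v/f = 0.7·c / 2.08 GHz = 0.101 m
βl = 2π·l/λ = 2π × 0.277 = 99.8°
tan(βl) = tan(99.8°) = -5.77
Z_in = Z_0·(Z_L + jZ_0·tanβl)/(Z_0 + jZ_L·tanβl)
     = 75·(234 − j432)/(75 − j1350)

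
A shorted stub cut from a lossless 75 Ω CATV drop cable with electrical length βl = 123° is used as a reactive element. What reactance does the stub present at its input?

tan(βl) = -1.54
For a shorted stub, Z_in = jZ_0·tan(βl)

X_in ≈ -115 Ω (capacitive)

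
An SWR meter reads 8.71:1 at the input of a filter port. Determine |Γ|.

|Γ| ≈ 0.794

|Γ| = (S − 1)/(S + 1) = (8.71 − 1)/(8.71 + 1) = 7.71/9.71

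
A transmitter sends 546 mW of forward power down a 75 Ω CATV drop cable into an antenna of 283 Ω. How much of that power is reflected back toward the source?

Γ = (283 − 75)/(283 + 75) = 0.581
|Γ|² = 0.338
P_refl = |Γ|²·P_inc = 184 mW, P_del = (1 − |Γ|²)·P_inc = 362 mW

P_reflected ≈ 184 mW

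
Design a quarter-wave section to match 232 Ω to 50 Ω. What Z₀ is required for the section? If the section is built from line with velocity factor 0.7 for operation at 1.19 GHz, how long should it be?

Z_qwt ≈ 108 Ω; length ≈ 4.41 cm

Z_qwt = √(Z_0·R_L) = √(50 × 232) = √11600
λ = 0.7·c/f = 0.176 m, so l = λ/4 = 0.0441 m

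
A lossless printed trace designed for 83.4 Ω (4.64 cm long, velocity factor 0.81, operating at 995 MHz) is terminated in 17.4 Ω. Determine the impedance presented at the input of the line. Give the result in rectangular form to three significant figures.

Z_in ≈ 100 + j158 Ω

λ = v/f = 0.81·c / 995 MHz = 0.244 m
βl = 2π·l/λ = 2π × 0.19 = 68.4°
tan(βl) = tan(68.4°) = 2.53
Z_in = Z_0·(Z_L + jZ_0·tanβl)/(Z_0 + jZ_L·tanβl)
     = 83.4·(17.4 + j211)/(83.4 + j43.9)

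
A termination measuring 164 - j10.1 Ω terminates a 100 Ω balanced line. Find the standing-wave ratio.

VSWR ≈ 1.65

Γ = (Z_L − Z_0)/(Z_L + Z_0) = (64 − j10.1)/(264 − j10.1)
|Γ| = 64.8/264 = 0.245
VSWR = (1 + |Γ|)/(1 − |Γ|) = 1.25/0.755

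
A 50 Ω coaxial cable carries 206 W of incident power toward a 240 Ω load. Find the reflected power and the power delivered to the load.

Γ = (240 − 50)/(240 + 50) = 0.655
|Γ|² = 0.429
P_refl = |Γ|²·P_inc = 88.4 W, P_del = (1 − |Γ|²)·P_inc = 118 W

P_reflected ≈ 88.4 W; P_delivered ≈ 118 W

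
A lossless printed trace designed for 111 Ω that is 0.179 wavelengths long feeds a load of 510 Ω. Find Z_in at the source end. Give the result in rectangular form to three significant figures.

Z_in ≈ 29.4 − j50 Ω

βl = 2π × 0.179 = 64.4°
tan(βl) = tan(64.4°) = 2.09
Z_in = Z_0·(Z_L + jZ_0·tanβl)/(Z_0 + jZ_L·tanβl)
     = 111·(510 + j232)/(111 + j1070)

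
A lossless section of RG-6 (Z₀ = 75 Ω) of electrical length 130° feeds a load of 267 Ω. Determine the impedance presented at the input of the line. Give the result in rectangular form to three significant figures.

tan(βl) = tan(130°) = -1.19
Z_in = Z_0·(Z_L + jZ_0·tanβl)/(Z_0 + jZ_L·tanβl)
     = 75·(267 − j89.4)/(75 − j318)

Z_in ≈ 34 + j54.9 Ω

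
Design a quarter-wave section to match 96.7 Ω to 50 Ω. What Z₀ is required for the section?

Z_qwt ≈ 69.5 Ω

Z_qwt = √(Z_0·R_L) = √(50 × 96.7) = √4835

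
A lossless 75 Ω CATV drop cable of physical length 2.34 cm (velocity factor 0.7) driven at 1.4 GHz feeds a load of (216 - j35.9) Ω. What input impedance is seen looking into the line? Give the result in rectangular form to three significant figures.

λ = v/f = 0.7·c / 1.4 GHz = 0.15 m
βl = 2π·l/λ = 2π × 0.156 = 56.2°
tan(βl) = tan(56.2°) = 1.49
Z_in = Z_0·(Z_L + jZ_0·tanβl)/(Z_0 + jZ_L·tanβl)
     = 75·(216 + j76)/(129 + j322)

Z_in ≈ 32.6 − j37.3 Ω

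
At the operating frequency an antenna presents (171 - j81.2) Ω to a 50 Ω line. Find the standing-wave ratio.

VSWR ≈ 4.25

Γ = (Z_L − Z_0)/(Z_L + Z_0) = (121 − j81.2)/(221 − j81.2)
|Γ| = 146/235 = 0.619
VSWR = (1 + |Γ|)/(1 − |Γ|) = 1.62/0.381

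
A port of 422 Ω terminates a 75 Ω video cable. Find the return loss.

RL ≈ 3.12 dB

Γ = (422 − 75)/(422 + 75) = 0.698
RL = −20·log₁₀|Γ| = −20·log₁₀(0.698)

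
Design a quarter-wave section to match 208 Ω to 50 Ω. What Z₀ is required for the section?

Z_qwt ≈ 102 Ω

Z_qwt = √(Z_0·R_L) = √(50 × 208) = √10400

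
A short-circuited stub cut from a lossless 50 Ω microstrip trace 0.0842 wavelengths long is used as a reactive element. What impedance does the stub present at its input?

Z_in ≈ +j29.2 Ω

βl = 2π × 0.0842 = 30.3°
tan(βl) = 0.585
For a short-circuited stub, Z_in = jZ_0·tan(βl)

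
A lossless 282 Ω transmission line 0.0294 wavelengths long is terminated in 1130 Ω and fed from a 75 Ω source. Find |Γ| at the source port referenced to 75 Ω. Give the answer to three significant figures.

|Γ| ≈ 0.872

βl = 2π × 0.0294 = 10.6°
tan(βl) = 0.187
Z_in = Z_0·(Z_L + jZ_0·tanβl)/(Z_0 + jZ_L·tanβl) = 749 − j508 Ω
Γ_s = (Z_in − Z_s)/(Z_in + Z_s) = (674 − j508)/(824 − j508), |Γ_s| = 0.872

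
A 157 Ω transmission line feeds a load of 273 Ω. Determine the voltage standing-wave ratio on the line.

VSWR ≈ 1.74

Γ = (273 − 157)/(273 + 157) = 0.27
VSWR = (1 + 0.27)/(1 − 0.27)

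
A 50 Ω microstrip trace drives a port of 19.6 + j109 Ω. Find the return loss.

Γ = (-30.4 + j109)/(69.6 + j109), |Γ| = 0.875
RL = −20·log₁₀|Γ| = −20·log₁₀(0.875)

RL ≈ 1.16 dB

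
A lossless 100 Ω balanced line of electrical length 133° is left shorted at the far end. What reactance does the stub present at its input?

X_in ≈ -107 Ω (capacitive)

tan(βl) = -1.07
For a shorted stub, Z_in = jZ_0·tan(βl)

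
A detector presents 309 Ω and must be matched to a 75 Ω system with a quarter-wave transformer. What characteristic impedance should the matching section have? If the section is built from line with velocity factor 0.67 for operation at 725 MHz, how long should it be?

Z_qwt = √(Z_0·R_L) = √(75 × 309) = √23180
λ = 0.67·c/f = 0.277 m, so l = λ/4 = 0.0693 m

Z_qwt ≈ 152 Ω; length ≈ 6.93 cm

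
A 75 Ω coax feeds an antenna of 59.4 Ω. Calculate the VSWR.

VSWR ≈ 1.26

For a purely resistive load, VSWR = R_L/Z_0 or Z_0/R_L (whichever > 1) = 75/59.4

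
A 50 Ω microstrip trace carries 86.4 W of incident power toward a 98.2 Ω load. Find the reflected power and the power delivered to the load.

P_reflected ≈ 9.14 W; P_delivered ≈ 77.3 W

Γ = (98.2 − 50)/(98.2 + 50) = 0.325
|Γ|² = 0.106
P_refl = |Γ|²·P_inc = 9.14 W, P_del = (1 − |Γ|²)·P_inc = 77.3 W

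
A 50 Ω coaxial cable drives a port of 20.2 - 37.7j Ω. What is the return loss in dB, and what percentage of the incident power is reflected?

Γ = (-29.8 − j37.7)/(70.2 − j37.7), |Γ| = 0.603
RL = −20·log₁₀(0.603) = 4.39 dB
P_refl/P_inc = |Γ|² = 0.364

RL ≈ 4.39 dB; 36.4% of incident power reflected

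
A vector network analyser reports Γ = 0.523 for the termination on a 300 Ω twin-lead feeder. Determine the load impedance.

Z_L = Z_0·(1 + Γ)/(1 − Γ) = 300·(1.52)/(0.477)

Z_L ≈ 958 Ω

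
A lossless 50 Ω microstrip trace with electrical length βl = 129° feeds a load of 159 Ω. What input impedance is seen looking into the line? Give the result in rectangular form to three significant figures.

tan(βl) = tan(129°) = -1.23
Z_in = Z_0·(Z_L + jZ_0·tanβl)/(Z_0 + jZ_L·tanβl)
     = 50·(159 − j61.7)/(50 − j196)

Z_in ≈ 24.4 + j34.3 Ω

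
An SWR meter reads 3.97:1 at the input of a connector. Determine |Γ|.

|Γ| ≈ 0.598

|Γ| = (S − 1)/(S + 1) = (3.97 − 1)/(3.97 + 1) = 2.97/4.97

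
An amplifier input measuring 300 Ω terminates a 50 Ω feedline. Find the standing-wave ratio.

For a purely resistive load, VSWR = R_L/Z_0 or Z_0/R_L (whichever > 1) = 300/50

VSWR ≈ 6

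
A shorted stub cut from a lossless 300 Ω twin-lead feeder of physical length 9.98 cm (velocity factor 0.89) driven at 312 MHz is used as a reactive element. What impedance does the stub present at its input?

Z_in ≈ +j270 Ω

λ = v/f = 0.89·c / 312 MHz = 0.856 m
βl = 2π·l/λ = 2π × 0.117 = 42°
tan(βl) = 0.9
For a shorted stub, Z_in = jZ_0·tan(βl)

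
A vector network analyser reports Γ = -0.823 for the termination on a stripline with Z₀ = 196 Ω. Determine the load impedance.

Z_L = Z_0·(1 + Γ)/(1 − Γ) = 196·(0.177)/(1.82)

Z_L ≈ 19 Ω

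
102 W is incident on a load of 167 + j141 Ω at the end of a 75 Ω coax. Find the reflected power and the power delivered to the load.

P_reflected ≈ 36.9 W; P_delivered ≈ 65.1 W

|Γ| = |(92 + j141)/(242 + j141)| = 0.601
|Γ|² = 0.361
P_refl = |Γ|²·P_inc = 36.9 W, P_del = (1 − |Γ|²)·P_inc = 65.1 W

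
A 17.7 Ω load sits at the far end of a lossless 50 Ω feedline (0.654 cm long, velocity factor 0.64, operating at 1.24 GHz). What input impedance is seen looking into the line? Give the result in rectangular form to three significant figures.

λ = v/f = 0.64·c / 1.24 GHz = 0.155 m
βl = 2π·l/λ = 2π × 0.0422 = 15.2°
tan(βl) = tan(15.2°) = 0.272
Z_in = Z_0·(Z_L + jZ_0·tanβl)/(Z_0 + jZ_L·tanβl)
     = 50·(17.7 + j13.6)/(50 + j4.81)

Z_in ≈ 18.8 + j11.8 Ω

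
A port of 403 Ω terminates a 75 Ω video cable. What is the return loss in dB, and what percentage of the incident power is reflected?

Γ = (403 − 75)/(403 + 75) = 0.686
RL = −20·log₁₀(0.686) = 3.27 dB
P_refl/P_inc = |Γ|² = 0.471

RL ≈ 3.27 dB; 47.1% of incident power reflected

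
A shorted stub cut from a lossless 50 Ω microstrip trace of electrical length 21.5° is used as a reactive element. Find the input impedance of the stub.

tan(βl) = 0.394
For a shorted stub, Z_in = jZ_0·tan(βl)

Z_in ≈ +j19.7 Ω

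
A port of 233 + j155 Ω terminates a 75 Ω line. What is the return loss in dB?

RL ≈ 3.85 dB

Γ = (158 + j155)/(308 + j155), |Γ| = 0.642
RL = −20·log₁₀|Γ| = −20·log₁₀(0.642)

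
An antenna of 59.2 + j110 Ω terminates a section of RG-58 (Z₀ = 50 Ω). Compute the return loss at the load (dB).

Γ = (9.2 + j110)/(109.2 + j110), |Γ| = 0.712
RL = −20·log₁₀|Γ| = −20·log₁₀(0.712)

RL ≈ 2.95 dB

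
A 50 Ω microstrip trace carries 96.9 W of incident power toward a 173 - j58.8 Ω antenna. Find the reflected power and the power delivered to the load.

|Γ| = |(123 − j58.8)/(223 − j58.8)| = 0.591
|Γ|² = 0.349
P_refl = |Γ|²·P_inc = 33.9 W, P_del = (1 − |Γ|²)·P_inc = 63 W

P_reflected ≈ 33.9 W; P_delivered ≈ 63 W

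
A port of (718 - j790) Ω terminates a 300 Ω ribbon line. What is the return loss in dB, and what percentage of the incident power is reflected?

RL ≈ 3.18 dB; 48.1% of incident power reflected

Γ = (418 − j790)/(1018 − j790), |Γ| = 0.694
RL = −20·log₁₀(0.694) = 3.18 dB
P_refl/P_inc = |Γ|² = 0.481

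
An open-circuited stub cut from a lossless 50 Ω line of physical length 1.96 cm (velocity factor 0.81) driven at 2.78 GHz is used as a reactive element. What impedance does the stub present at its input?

λ = v/f = 0.81·c / 2.78 GHz = 0.0874 m
βl = 2π·l/λ = 2π × 0.224 = 80.7°
tan(βl) = 6.12
For an open-circuited stub, Z_in = −jZ_0·cot(βl) = −jZ_0/tan(βl)

Z_in ≈ −j8.17 Ω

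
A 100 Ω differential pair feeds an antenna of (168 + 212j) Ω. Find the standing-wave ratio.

VSWR ≈ 4.74

Γ = (Z_L − Z_0)/(Z_L + Z_0) = (68 + j212)/(268 + j212)
|Γ| = 223/342 = 0.652
VSWR = (1 + |Γ|)/(1 − |Γ|) = 1.65/0.348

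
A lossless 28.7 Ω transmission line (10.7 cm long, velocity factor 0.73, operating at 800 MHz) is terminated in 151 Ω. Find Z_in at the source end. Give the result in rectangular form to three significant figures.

λ = v/f = 0.73·c / 800 MHz = 0.274 m
βl = 2π·l/λ = 2π × 0.391 = 141°
tan(βl) = tan(141°) = -0.818
Z_in = Z_0·(Z_L + jZ_0·tanβl)/(Z_0 + jZ_L·tanβl)
     = 28.7·(151 − j23.5)/(28.7 − j124)

Z_in ≈ 12.9 + j32.1 Ω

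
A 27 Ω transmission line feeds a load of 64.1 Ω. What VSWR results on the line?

VSWR ≈ 2.37

Γ = (64.1 − 27)/(64.1 + 27) = 0.407
VSWR = (1 + 0.407)/(1 − 0.407)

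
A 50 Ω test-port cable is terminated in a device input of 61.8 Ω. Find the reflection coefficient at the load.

Γ = 0.106

Γ = (Z_L − Z_0)/(Z_L + Z_0) = (61.8 − 50)/(61.8 + 50) = 11.8/111.8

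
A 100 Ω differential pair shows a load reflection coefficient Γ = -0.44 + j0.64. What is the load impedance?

Z_L ≈ 16 + j51.5 Ω

Z_L = Z_0·(1 + Γ)/(1 − Γ) = 100·(0.56 + j0.64)/(1.44 − j0.64)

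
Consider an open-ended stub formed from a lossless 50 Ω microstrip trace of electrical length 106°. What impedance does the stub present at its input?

Z_in ≈ +j14.3 Ω

tan(βl) = -3.49
For an open-ended stub, Z_in = −jZ_0·cot(βl) = −jZ_0/tan(βl)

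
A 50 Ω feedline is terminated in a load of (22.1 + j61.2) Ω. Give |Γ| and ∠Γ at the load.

Γ = (Z_L − Z_0)/(Z_L + Z_0) = (-27.9 + j61.2)/(72.1 + j61.2)
|Γ| = 67.3/94.6 = 0.711

Γ ≈ 0.711 ∠ 74.2°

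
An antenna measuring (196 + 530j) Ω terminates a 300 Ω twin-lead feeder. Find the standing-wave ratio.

VSWR ≈ 6.81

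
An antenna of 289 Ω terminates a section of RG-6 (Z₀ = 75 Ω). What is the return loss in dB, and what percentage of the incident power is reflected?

Γ = (289 − 75)/(289 + 75) = 0.588
RL = −20·log₁₀(0.588) = 4.61 dB
P_refl/P_inc = |Γ|² = 0.346

RL ≈ 4.61 dB; 34.6% of incident power reflected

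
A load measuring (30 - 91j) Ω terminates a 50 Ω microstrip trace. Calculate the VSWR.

Γ = (Z_L − Z_0)/(Z_L + Z_0) = (-20 − j91)/(80 − j91)
|Γ| = 93.2/121 = 0.769
VSWR = (1 + |Γ|)/(1 − |Γ|) = 1.77/0.231

VSWR ≈ 7.66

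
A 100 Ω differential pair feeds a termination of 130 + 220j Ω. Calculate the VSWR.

Γ = (Z_L − Z_0)/(Z_L + Z_0) = (30 + j220)/(230 + j220)
|Γ| = 222/318 = 0.698
VSWR = (1 + |Γ|)/(1 − |Γ|) = 1.7/0.302

VSWR ≈ 5.61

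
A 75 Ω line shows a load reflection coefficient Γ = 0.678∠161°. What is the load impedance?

Z_L ≈ 14.8 + j12.1 Ω

Z_L = Z_0·(1 + Γ)/(1 − Γ) = 75·(0.359 + j0.221)/(1.64 − j0.221)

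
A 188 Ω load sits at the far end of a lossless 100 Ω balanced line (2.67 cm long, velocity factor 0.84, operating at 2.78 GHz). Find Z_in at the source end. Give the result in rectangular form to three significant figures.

λ = v/f = 0.84·c / 2.78 GHz = 0.0906 m
βl = 2π·l/λ = 2π × 0.295 = 106°
tan(βl) = tan(106°) = -3.48
Z_in = Z_0·(Z_L + jZ_0·tanβl)/(Z_0 + jZ_L·tanβl)
     = 100·(188 − j348)/(100 − j654)

Z_in ≈ 56.3 + j20.1 Ω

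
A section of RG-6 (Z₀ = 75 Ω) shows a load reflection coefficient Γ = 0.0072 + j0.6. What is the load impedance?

Z_L ≈ 35.7 + j66.9 Ω

Z_L = Z_0·(1 + Γ)/(1 − Γ) = 75·(1.01 + j0.6)/(0.993 − j0.6)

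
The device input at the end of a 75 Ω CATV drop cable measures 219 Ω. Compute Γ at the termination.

Γ = (Z_L − Z_0)/(Z_L + Z_0) = (219 − 75)/(219 + 75) = 144/294

Γ = 0.49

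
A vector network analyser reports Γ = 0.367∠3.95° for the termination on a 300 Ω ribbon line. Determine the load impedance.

Z_L = Z_0·(1 + Γ)/(1 − Γ) = 300·(1.37 + j0.0253)/(0.634 − j0.0253)

Z_L ≈ 645 + j37.7 Ω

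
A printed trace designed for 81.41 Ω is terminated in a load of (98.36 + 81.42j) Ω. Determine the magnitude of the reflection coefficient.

Γ = (Z_L − Z_0)/(Z_L + Z_0) = (16.95 + j81.42)/(179.8 + j81.42)
|Γ| = 83.2/197

|Γ| ≈ 0.421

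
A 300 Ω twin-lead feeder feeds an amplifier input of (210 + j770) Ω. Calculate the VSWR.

VSWR ≈ 11.5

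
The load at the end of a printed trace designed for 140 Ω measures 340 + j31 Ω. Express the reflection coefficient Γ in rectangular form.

Γ ≈ 0.419 + j0.0375

Γ = (Z_L − Z_0)/(Z_L + Z_0) = (200 + j31)/(480 + j31)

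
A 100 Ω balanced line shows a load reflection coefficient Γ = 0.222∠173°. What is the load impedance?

Z_L ≈ 63.8 + j3.63 Ω

Z_L = Z_0·(1 + Γ)/(1 − Γ) = 100·(0.78 + j0.0271)/(1.22 − j0.0271)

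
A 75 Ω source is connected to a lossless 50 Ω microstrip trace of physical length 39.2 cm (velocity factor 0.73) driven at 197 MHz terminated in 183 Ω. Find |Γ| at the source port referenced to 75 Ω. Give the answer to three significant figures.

|Γ| ≈ 0.631

λ = v/f = 0.73·c / 197 MHz = 1.11 m
βl = 2π·l/λ = 2π × 0.353 = 127°
tan(βl) = -1.33
Z_in = Z_0·(Z_L + jZ_0·tanβl)/(Z_0 + jZ_L·tanβl) = 20.5 + j33.4 Ω
Γ_s = (Z_in − Z_s)/(Z_in + Z_s) = (-54.5 + j33.4)/(95.5 + j33.4), |Γ_s| = 0.631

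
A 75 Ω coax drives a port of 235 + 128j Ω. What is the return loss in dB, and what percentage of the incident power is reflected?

Γ = (160 + j128)/(310 + j128), |Γ| = 0.611
RL = −20·log₁₀(0.611) = 4.28 dB
P_refl/P_inc = |Γ|² = 0.373

RL ≈ 4.28 dB; 37.3% of incident power reflected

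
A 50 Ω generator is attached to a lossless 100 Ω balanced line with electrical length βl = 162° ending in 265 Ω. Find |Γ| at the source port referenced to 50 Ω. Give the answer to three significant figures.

|Γ| ≈ 0.665

tan(βl) = -0.325
Z_in = Z_0·(Z_L + jZ_0·tanβl)/(Z_0 + jZ_L·tanβl) = 168 + j112 Ω
Γ_s = (Z_in − Z_s)/(Z_in + Z_s) = (118 + j112)/(218 + j112), |Γ_s| = 0.665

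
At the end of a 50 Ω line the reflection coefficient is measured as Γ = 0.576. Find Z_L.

Z_L = Z_0·(1 + Γ)/(1 − Γ) = 50·(1.58)/(0.424)

Z_L ≈ 186 Ω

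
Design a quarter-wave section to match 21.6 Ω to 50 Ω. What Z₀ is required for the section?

Z_qwt ≈ 32.9 Ω

Z_qwt = √(Z_0·R_L) = √(50 × 21.6) = √1080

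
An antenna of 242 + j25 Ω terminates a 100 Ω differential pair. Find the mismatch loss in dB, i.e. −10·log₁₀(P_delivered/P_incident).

mismatch loss ≈ 0.845 dB

Γ = (142 + j25)/(342 + j25), |Γ| = 0.42
|Γ|² = 0.177, so P_del/P_inc = 1 − |Γ|² = 0.823
ML = −10·log₁₀(1 − |Γ|²)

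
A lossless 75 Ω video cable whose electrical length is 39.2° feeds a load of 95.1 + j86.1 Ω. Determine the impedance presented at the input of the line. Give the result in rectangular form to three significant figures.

Z_in ≈ 148 − j82.9 Ω

tan(βl) = tan(39.2°) = 0.816
Z_in = Z_0·(Z_L + jZ_0·tanβl)/(Z_0 + jZ_L·tanβl)
     = 75·(95.1 + j147)/(4.78 + j77.6)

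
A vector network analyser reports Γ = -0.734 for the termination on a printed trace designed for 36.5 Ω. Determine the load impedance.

Z_L ≈ 5.6 Ω

Z_L = Z_0·(1 + Γ)/(1 − Γ) = 36.5·(0.266)/(1.73)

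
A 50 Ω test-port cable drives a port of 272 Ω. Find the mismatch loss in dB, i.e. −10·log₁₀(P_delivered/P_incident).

mismatch loss ≈ 2.8 dB

Γ = (272 − 50)/(272 + 50) = 0.689
|Γ|² = 0.475, so P_del/P_inc = 1 − |Γ|² = 0.525
ML = −10·log₁₀(1 − |Γ|²)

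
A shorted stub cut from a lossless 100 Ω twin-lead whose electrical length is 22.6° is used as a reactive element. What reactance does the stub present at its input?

tan(βl) = 0.416
For a shorted stub, Z_in = jZ_0·tan(βl)

X_in ≈ 41.6 Ω (inductive)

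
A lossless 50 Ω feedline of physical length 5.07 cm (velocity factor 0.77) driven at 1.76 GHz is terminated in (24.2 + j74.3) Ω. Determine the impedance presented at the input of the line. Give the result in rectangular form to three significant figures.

Z_in ≈ 7.83 + j15 Ω

λ = v/f = 0.77·c / 1.76 GHz = 0.131 m
βl = 2π·l/λ = 2π × 0.386 = 139°
tan(βl) = tan(139°) = -0.867
Z_in = Z_0·(Z_L + jZ_0·tanβl)/(Z_0 + jZ_L·tanβl)
     = 50·(24.2 + j30.9)/(114 − j21)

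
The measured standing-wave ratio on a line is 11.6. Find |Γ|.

|Γ| ≈ 0.841

|Γ| = (S − 1)/(S + 1) = (11.6 − 1)/(11.6 + 1) = 10.6/12.6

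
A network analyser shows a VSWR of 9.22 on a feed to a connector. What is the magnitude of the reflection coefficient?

|Γ| ≈ 0.804

|Γ| = (S − 1)/(S + 1) = (9.22 − 1)/(9.22 + 1) = 8.22/10.2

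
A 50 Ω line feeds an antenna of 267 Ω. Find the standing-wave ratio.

For a purely resistive load, VSWR = R_L/Z_0 or Z_0/R_L (whichever > 1) = 267/50

VSWR ≈ 5.34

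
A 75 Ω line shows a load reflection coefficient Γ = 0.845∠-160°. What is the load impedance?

Z_L = Z_0·(1 + Γ)/(1 − Γ) = 75·(0.206 − j0.289)/(1.79 + j0.289)

Z_L ≈ 6.5 − j13.1 Ω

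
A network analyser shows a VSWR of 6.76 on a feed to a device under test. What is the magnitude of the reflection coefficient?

|Γ| = (S − 1)/(S + 1) = (6.76 − 1)/(6.76 + 1) = 5.76/7.76

|Γ| ≈ 0.742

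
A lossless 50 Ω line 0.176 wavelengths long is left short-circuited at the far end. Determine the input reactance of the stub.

X_in ≈ 99.7 Ω (inductive)

βl = 2π × 0.176 = 63.4°
tan(βl) = 1.99
For a short-circuited stub, Z_in = jZ_0·tan(βl)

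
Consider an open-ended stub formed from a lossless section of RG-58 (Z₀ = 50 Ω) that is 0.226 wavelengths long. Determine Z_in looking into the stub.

βl = 2π × 0.226 = 81.4°
tan(βl) = 6.58
For an open-ended stub, Z_in = −jZ_0·cot(βl) = −jZ_0/tan(βl)

Z_in ≈ −j7.6 Ω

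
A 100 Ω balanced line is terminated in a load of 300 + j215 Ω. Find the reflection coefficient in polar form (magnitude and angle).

Γ = (Z_L − Z_0)/(Z_L + Z_0) = (200 + j215)/(400 + j215)
|Γ| = 294/454 = 0.647

Γ ≈ 0.647 ∠ 18.8°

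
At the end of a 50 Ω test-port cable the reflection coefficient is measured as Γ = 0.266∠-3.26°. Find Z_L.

Z_L = Z_0·(1 + Γ)/(1 − Γ) = 50·(1.27 − j0.0151)/(0.734 + j0.0151)

Z_L ≈ 86.1 − j2.8 Ω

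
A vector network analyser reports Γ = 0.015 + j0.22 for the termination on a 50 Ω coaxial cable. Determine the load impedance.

Z_L = Z_0·(1 + Γ)/(1 − Γ) = 50·(1.01 + j0.22)/(0.985 − j0.22)

Z_L ≈ 46.7 + j21.6 Ω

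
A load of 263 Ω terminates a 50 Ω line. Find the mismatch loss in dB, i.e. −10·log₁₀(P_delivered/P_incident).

mismatch loss ≈ 2.7 dB

Γ = (263 − 50)/(263 + 50) = 0.681
|Γ|² = 0.463, so P_del/P_inc = 1 − |Γ|² = 0.537
ML = −10·log₁₀(1 − |Γ|²)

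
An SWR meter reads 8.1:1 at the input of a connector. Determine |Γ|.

|Γ| ≈ 0.78

|Γ| = (S − 1)/(S + 1) = (8.1 − 1)/(8.1 + 1) = 7.1/9.1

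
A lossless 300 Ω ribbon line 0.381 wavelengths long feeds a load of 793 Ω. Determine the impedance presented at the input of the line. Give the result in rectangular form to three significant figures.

Z_in ≈ 210 + j238 Ω

βl = 2π × 0.381 = 137°
tan(βl) = tan(137°) = -0.927
Z_in = Z_0·(Z_L + jZ_0·tanβl)/(Z_0 + jZ_L·tanβl)
     = 300·(793 − j278)/(300 − j735)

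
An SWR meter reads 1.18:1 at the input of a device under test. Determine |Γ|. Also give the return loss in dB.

|Γ| = (S − 1)/(S + 1) = (1.18 − 1)/(1.18 + 1) = 0.18/2.18
RL = −20·log₁₀|Γ| = −20·log₁₀(0.0826)

|Γ| ≈ 0.0826; return loss ≈ 21.7 dB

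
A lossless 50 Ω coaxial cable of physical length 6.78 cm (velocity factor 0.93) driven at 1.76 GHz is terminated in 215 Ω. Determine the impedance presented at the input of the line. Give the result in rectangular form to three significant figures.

Z_in ≈ 49.2 + j78.9 Ω

λ = v/f = 0.93·c / 1.76 GHz = 0.159 m
βl = 2π·l/λ = 2π × 0.428 = 154°
tan(βl) = tan(154°) = -0.488
Z_in = Z_0·(Z_L + jZ_0·tanβl)/(Z_0 + jZ_L·tanβl)
     = 50·(215 − j24.4)/(50 − j105)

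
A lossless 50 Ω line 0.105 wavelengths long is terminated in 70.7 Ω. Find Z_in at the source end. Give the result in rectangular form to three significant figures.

βl = 2π × 0.105 = 37.8°
tan(βl) = tan(37.8°) = 0.776
Z_in = Z_0·(Z_L + jZ_0·tanβl)/(Z_0 + jZ_L·tanβl)
     = 50·(70.7 + j38.8)/(50 + j54.8)

Z_in ≈ 51.4 − j17.6 Ω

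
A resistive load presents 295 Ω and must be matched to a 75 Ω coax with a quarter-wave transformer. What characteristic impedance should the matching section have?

Z_qwt ≈ 149 Ω

Z_qwt = √(Z_0·R_L) = √(75 × 295) = √22120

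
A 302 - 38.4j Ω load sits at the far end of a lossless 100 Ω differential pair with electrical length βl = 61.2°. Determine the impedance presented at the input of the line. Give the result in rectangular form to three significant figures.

tan(βl) = tan(61.2°) = 1.82
Z_in = Z_0·(Z_L + jZ_0·tanβl)/(Z_0 + jZ_L·tanβl)
     = 100·(302 + j143)/(170 + j549)

Z_in ≈ 39.4 − j42.8 Ω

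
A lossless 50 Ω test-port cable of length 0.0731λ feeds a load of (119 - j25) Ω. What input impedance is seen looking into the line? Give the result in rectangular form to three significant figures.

Z_in ≈ 50.4 − j47.7 Ω

βl = 2π × 0.0731 = 26.3°
tan(βl) = tan(26.3°) = 0.495
Z_in = Z_0·(Z_L + jZ_0·tanβl)/(Z_0 + jZ_L·tanβl)
     = 50·(119 − j0.271)/(62.4 + j58.9)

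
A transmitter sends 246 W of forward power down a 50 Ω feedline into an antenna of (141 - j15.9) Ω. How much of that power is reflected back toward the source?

P_reflected ≈ 57.1 W

|Γ| = |(91 − j15.9)/(191 − j15.9)| = 0.482
|Γ|² = 0.232
P_refl = |Γ|²·P_inc = 57.1 W, P_del = (1 − |Γ|²)·P_inc = 189 W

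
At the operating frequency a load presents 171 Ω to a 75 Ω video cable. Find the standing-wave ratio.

Γ = (171 − 75)/(171 + 75) = 0.39
VSWR = (1 + 0.39)/(1 − 0.39)

VSWR ≈ 2.28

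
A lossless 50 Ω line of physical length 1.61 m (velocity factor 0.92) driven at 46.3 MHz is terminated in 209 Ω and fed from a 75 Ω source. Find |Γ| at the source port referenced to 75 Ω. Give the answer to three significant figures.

λ = v/f = 0.92·c / 46.3 MHz = 5.96 m
βl = 2π·l/λ = 2π × 0.27 = 97.2°
tan(βl) = -7.88
Z_in = Z_0·(Z_L + jZ_0·tanβl)/(Z_0 + jZ_L·tanβl) = 12.1 + j5.97 Ω
Γ_s = (Z_in − Z_s)/(Z_in + Z_s) = (-62.9 + j5.97)/(87.1 + j5.97), |Γ_s| = 0.723

|Γ| ≈ 0.723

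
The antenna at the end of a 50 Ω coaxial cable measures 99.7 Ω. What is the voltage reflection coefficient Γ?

Γ = (Z_L − Z_0)/(Z_L + Z_0) = (99.7 − 50)/(99.7 + 50) = 49.7/149.7

Γ = 0.332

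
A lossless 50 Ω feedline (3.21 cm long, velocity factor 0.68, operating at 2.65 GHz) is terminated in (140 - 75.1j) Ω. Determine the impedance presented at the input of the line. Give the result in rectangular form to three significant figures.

Z_in ≈ 71.4 + j80.9 Ω

λ = v/f = 0.68·c / 2.65 GHz = 0.077 m
βl = 2π·l/λ = 2π × 0.417 = 150°
tan(βl) = tan(150°) = -0.575
Z_in = Z_0·(Z_L + jZ_0·tanβl)/(Z_0 + jZ_L·tanβl)
     = 50·(140 − j104)/(6.84 − j80.5)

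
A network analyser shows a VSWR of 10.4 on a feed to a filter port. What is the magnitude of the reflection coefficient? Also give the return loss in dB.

|Γ| ≈ 0.825; return loss ≈ 1.68 dB

|Γ| = (S − 1)/(S + 1) = (10.4 − 1)/(10.4 + 1) = 9.4/11.4
RL = −20·log₁₀|Γ| = −20·log₁₀(0.825)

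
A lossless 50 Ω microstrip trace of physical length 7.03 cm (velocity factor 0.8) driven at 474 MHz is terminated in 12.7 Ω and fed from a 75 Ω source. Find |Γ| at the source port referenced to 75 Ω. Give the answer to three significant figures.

λ = v/f = 0.8·c / 474 MHz = 0.506 m
βl = 2π·l/λ = 2π × 0.139 = 50°
tan(βl) = 1.19
Z_in = Z_0·(Z_L + jZ_0·tanβl)/(Z_0 + jZ_L·tanβl) = 28.1 + j51 Ω
Γ_s = (Z_in − Z_s)/(Z_in + Z_s) = (-46.9 + j51)/(103 + j51), |Γ_s| = 0.602

|Γ| ≈ 0.602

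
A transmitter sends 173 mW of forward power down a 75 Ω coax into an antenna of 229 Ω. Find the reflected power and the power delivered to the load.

Γ = (229 − 75)/(229 + 75) = 0.507
|Γ|² = 0.257
P_refl = |Γ|²·P_inc = 44.4 mW, P_del = (1 − |Γ|²)·P_inc = 129 mW

P_reflected ≈ 44.4 mW; P_delivered ≈ 129 mW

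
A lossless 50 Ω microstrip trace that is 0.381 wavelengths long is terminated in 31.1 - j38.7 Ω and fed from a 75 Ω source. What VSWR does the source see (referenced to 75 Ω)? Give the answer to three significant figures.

VSWR ≈ 1.9

βl = 2π × 0.381 = 137°
tan(βl) = -0.927
Z_in = Z_0·(Z_L + jZ_0·tanβl)/(Z_0 + jZ_L·tanβl) = 140 − j14.7 Ω
Γ_s = (Z_in − Z_s)/(Z_in + Z_s) = (65.3 − j14.7)/(215 − j14.7), |Γ_s| = 0.31
VSWR = (1 + |Γ_s|)/(1 − |Γ_s|)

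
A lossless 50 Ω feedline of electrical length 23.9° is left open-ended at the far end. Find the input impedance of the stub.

tan(βl) = 0.443
For an open-ended stub, Z_in = −jZ_0·cot(βl) = −jZ_0/tan(βl)

Z_in ≈ −j113 Ω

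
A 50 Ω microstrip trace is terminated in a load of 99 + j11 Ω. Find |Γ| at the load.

Γ = (Z_L − Z_0)/(Z_L + Z_0) = (49 + j11)/(149 + j11)
|Γ| = 50.2/149

|Γ| ≈ 0.336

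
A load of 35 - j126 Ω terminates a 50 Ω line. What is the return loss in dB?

Γ = (-15 − j126)/(85 − j126), |Γ| = 0.835
RL = −20·log₁₀|Γ| = −20·log₁₀(0.835)

RL ≈ 1.57 dB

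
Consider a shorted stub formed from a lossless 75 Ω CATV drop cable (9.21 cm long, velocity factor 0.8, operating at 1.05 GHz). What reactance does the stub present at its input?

λ = v/f = 0.8·c / 1.05 GHz = 0.229 m
βl = 2π·l/λ = 2π × 0.403 = 145°
tan(βl) = -0.699
For a shorted stub, Z_in = jZ_0·tan(βl)

X_in ≈ -52.4 Ω (capacitive)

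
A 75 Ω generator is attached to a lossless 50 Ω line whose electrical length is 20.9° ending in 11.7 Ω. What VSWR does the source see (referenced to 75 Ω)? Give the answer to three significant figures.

tan(βl) = 0.382
Z_in = Z_0·(Z_L + jZ_0·tanβl)/(Z_0 + jZ_L·tanβl) = 13.3 + j17.9 Ω
Γ_s = (Z_in − Z_s)/(Z_in + Z_s) = (-61.7 + j17.9)/(88.3 + j17.9), |Γ_s| = 0.713
VSWR = (1 + |Γ_s|)/(1 − |Γ_s|)

VSWR ≈ 5.97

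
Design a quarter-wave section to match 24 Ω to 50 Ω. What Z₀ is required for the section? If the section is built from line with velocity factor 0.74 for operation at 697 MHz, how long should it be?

Z_qwt = √(Z_0·R_L) = √(50 × 24) = √1200
λ = 0.74·c/f = 0.319 m, so l = λ/4 = 0.0796 m

Z_qwt ≈ 34.6 Ω; length ≈ 7.96 cm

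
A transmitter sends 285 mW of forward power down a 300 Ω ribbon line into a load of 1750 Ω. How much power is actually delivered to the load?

P_delivered ≈ 142 mW

Γ = (1750 − 300)/(1750 + 300) = 0.707
|Γ|² = 0.5
P_refl = |Γ|²·P_inc = 143 mW, P_del = (1 − |Γ|²)·P_inc = 142 mW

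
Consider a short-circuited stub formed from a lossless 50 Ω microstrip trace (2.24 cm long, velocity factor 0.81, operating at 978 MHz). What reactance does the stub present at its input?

X_in ≈ 31.8 Ω (inductive)

λ = v/f = 0.81·c / 978 MHz = 0.248 m
βl = 2π·l/λ = 2π × 0.0902 = 32.5°
tan(βl) = 0.636
For a short-circuited stub, Z_in = jZ_0·tan(βl)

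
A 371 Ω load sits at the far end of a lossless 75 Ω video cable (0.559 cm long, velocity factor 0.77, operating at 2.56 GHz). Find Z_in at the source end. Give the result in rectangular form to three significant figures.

λ = v/f = 0.77·c / 2.56 GHz = 0.0902 m
βl = 2π·l/λ = 2π × 0.0619 = 22.3°
tan(βl) = tan(22.3°) = 0.41
Z_in = Z_0·(Z_L + jZ_0·tanβl)/(Z_0 + jZ_L·tanβl)
     = 75·(371 + j30.8)/(75 + j152)

Z_in ≈ 84.7 − j141 Ω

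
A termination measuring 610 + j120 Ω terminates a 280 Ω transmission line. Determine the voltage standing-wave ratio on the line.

Γ = (Z_L − Z_0)/(Z_L + Z_0) = (330 + j120)/(890 + j120)
|Γ| = 351/898 = 0.391
VSWR = (1 + |Γ|)/(1 − |Γ|) = 1.39/0.609

VSWR ≈ 2.28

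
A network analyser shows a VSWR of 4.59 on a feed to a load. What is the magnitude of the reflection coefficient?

|Γ| = (S − 1)/(S + 1) = (4.59 − 1)/(4.59 + 1) = 3.59/5.59

|Γ| ≈ 0.642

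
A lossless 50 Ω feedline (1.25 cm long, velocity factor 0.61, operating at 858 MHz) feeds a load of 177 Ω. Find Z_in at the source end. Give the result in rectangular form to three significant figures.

λ = v/f = 0.61·c / 858 MHz = 0.213 m
βl = 2π·l/λ = 2π × 0.0586 = 21.1°
tan(βl) = tan(21.1°) = 0.386
Z_in = Z_0·(Z_L + jZ_0·tanβl)/(Z_0 + jZ_L·tanβl)
     = 50·(177 + j19.3)/(50 + j68.3)

Z_in ≈ 71 − j77.6 Ω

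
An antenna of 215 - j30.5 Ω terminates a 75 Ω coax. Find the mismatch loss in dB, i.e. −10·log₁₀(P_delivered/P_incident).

Γ = (140 − j30.5)/(290 − j30.5), |Γ| = 0.491
|Γ|² = 0.241, so P_del/P_inc = 1 − |Γ|² = 0.759
ML = −10·log₁₀(1 − |Γ|²)

mismatch loss ≈ 1.2 dB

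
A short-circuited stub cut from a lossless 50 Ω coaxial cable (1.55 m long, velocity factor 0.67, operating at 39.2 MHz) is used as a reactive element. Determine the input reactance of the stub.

X_in ≈ -147 Ω (capacitive)

λ = v/f = 0.67·c / 39.2 MHz = 5.13 m
βl = 2π·l/λ = 2π × 0.302 = 109°
tan(βl) = -2.93
For a short-circuited stub, Z_in = jZ_0·tan(βl)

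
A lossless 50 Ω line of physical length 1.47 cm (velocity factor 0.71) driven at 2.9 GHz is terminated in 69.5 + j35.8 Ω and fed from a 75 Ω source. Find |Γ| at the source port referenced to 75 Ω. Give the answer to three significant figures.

λ = v/f = 0.71·c / 2.9 GHz = 0.0734 m
βl = 2π·l/λ = 2π × 0.2 = 72.1°
tan(βl) = 3.09
Z_in = Z_0·(Z_L + jZ_0·tanβl)/(Z_0 + jZ_L·tanβl) = 36.8 − j26.6 Ω
Γ_s = (Z_in − Z_s)/(Z_in + Z_s) = (-38.2 − j26.6)/(112 − j26.6), |Γ_s| = 0.405

|Γ| ≈ 0.405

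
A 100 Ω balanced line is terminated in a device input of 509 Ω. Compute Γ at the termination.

Γ = (Z_L − Z_0)/(Z_L + Z_0) = (509 − 100)/(509 + 100) = 409/609

Γ = 0.672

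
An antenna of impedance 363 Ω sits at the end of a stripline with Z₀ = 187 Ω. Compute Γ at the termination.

Γ = 0.32

Γ = (Z_L − Z_0)/(Z_L + Z_0) = (363 − 187)/(363 + 187) = 176/550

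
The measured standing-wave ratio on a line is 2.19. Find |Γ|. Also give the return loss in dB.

|Γ| = (S − 1)/(S + 1) = (2.19 − 1)/(2.19 + 1) = 1.19/3.19
RL = −20·log₁₀|Γ| = −20·log₁₀(0.373)

|Γ| ≈ 0.373; return loss ≈ 8.56 dB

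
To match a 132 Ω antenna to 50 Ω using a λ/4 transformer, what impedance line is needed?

Z_qwt = √(Z_0·R_L) = √(50 × 132) = √6600

Z_qwt ≈ 81.2 Ω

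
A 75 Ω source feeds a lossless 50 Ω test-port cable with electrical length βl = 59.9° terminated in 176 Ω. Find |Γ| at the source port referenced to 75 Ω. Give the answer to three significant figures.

|Γ| ≈ 0.641

tan(βl) = 1.73
Z_in = Z_0·(Z_L + jZ_0·tanβl)/(Z_0 + jZ_L·tanβl) = 18.5 − j25.9 Ω
Γ_s = (Z_in − Z_s)/(Z_in + Z_s) = (-56.5 − j25.9)/(93.5 − j25.9), |Γ_s| = 0.641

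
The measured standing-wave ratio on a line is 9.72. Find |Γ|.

|Γ| = (S − 1)/(S + 1) = (9.72 − 1)/(9.72 + 1) = 8.72/10.7

|Γ| ≈ 0.813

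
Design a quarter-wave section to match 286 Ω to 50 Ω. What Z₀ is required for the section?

Z_qwt = √(Z_0·R_L) = √(50 × 286) = √14300

Z_qwt ≈ 120 Ω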